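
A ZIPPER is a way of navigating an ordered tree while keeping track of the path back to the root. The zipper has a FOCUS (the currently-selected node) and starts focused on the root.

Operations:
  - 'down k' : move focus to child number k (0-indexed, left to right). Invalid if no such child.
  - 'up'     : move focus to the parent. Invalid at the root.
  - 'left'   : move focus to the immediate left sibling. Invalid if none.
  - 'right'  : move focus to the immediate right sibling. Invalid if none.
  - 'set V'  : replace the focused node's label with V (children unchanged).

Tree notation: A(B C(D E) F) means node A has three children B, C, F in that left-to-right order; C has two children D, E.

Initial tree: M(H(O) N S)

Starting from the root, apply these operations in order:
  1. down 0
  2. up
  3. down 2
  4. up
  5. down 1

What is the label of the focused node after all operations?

Answer: N

Derivation:
Step 1 (down 0): focus=H path=0 depth=1 children=['O'] left=[] right=['N', 'S'] parent=M
Step 2 (up): focus=M path=root depth=0 children=['H', 'N', 'S'] (at root)
Step 3 (down 2): focus=S path=2 depth=1 children=[] left=['H', 'N'] right=[] parent=M
Step 4 (up): focus=M path=root depth=0 children=['H', 'N', 'S'] (at root)
Step 5 (down 1): focus=N path=1 depth=1 children=[] left=['H'] right=['S'] parent=M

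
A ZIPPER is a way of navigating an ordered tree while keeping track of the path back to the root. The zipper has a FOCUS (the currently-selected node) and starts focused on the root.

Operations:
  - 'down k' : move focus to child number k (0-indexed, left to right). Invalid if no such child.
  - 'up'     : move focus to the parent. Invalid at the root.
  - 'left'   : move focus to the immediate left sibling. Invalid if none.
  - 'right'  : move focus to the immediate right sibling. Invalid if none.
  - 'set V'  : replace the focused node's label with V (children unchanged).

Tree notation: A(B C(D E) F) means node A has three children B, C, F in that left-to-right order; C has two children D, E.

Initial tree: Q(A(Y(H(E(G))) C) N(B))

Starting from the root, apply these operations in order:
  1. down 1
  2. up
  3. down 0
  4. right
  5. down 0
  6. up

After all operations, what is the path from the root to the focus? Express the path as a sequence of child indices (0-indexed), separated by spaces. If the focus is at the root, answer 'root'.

Step 1 (down 1): focus=N path=1 depth=1 children=['B'] left=['A'] right=[] parent=Q
Step 2 (up): focus=Q path=root depth=0 children=['A', 'N'] (at root)
Step 3 (down 0): focus=A path=0 depth=1 children=['Y', 'C'] left=[] right=['N'] parent=Q
Step 4 (right): focus=N path=1 depth=1 children=['B'] left=['A'] right=[] parent=Q
Step 5 (down 0): focus=B path=1/0 depth=2 children=[] left=[] right=[] parent=N
Step 6 (up): focus=N path=1 depth=1 children=['B'] left=['A'] right=[] parent=Q

Answer: 1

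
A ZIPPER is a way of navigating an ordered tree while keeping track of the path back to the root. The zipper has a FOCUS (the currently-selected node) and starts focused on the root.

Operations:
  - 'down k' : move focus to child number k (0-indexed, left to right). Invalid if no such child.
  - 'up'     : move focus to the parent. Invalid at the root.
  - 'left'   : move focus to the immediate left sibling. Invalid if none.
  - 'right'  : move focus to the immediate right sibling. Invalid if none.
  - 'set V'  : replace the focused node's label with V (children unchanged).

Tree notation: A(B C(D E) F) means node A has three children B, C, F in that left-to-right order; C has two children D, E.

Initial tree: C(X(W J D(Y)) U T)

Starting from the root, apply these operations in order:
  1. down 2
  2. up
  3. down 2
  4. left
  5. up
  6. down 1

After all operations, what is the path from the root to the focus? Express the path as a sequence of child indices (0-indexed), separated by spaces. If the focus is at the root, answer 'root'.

Answer: 1

Derivation:
Step 1 (down 2): focus=T path=2 depth=1 children=[] left=['X', 'U'] right=[] parent=C
Step 2 (up): focus=C path=root depth=0 children=['X', 'U', 'T'] (at root)
Step 3 (down 2): focus=T path=2 depth=1 children=[] left=['X', 'U'] right=[] parent=C
Step 4 (left): focus=U path=1 depth=1 children=[] left=['X'] right=['T'] parent=C
Step 5 (up): focus=C path=root depth=0 children=['X', 'U', 'T'] (at root)
Step 6 (down 1): focus=U path=1 depth=1 children=[] left=['X'] right=['T'] parent=C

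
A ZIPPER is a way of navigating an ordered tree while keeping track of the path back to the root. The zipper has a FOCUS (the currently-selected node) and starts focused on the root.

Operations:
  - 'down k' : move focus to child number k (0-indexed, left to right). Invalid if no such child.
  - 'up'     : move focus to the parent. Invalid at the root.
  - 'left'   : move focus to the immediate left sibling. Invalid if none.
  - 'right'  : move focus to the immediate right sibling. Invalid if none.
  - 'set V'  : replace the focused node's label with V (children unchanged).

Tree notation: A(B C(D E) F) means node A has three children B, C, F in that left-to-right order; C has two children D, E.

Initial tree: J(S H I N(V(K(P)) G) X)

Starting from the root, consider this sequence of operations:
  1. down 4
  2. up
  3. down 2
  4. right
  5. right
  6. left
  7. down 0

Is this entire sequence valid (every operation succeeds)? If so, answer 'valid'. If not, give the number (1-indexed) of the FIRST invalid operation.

Step 1 (down 4): focus=X path=4 depth=1 children=[] left=['S', 'H', 'I', 'N'] right=[] parent=J
Step 2 (up): focus=J path=root depth=0 children=['S', 'H', 'I', 'N', 'X'] (at root)
Step 3 (down 2): focus=I path=2 depth=1 children=[] left=['S', 'H'] right=['N', 'X'] parent=J
Step 4 (right): focus=N path=3 depth=1 children=['V', 'G'] left=['S', 'H', 'I'] right=['X'] parent=J
Step 5 (right): focus=X path=4 depth=1 children=[] left=['S', 'H', 'I', 'N'] right=[] parent=J
Step 6 (left): focus=N path=3 depth=1 children=['V', 'G'] left=['S', 'H', 'I'] right=['X'] parent=J
Step 7 (down 0): focus=V path=3/0 depth=2 children=['K'] left=[] right=['G'] parent=N

Answer: valid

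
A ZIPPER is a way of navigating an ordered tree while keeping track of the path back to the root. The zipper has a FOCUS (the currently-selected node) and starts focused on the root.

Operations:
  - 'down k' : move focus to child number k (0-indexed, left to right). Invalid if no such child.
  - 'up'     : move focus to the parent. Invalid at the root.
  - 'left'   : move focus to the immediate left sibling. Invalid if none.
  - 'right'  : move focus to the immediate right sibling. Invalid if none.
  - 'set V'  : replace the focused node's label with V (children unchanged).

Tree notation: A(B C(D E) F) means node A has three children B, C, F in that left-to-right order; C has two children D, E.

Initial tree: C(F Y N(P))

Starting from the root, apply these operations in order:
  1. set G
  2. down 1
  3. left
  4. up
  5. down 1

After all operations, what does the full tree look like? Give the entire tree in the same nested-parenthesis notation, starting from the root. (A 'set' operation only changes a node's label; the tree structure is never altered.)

Answer: G(F Y N(P))

Derivation:
Step 1 (set G): focus=G path=root depth=0 children=['F', 'Y', 'N'] (at root)
Step 2 (down 1): focus=Y path=1 depth=1 children=[] left=['F'] right=['N'] parent=G
Step 3 (left): focus=F path=0 depth=1 children=[] left=[] right=['Y', 'N'] parent=G
Step 4 (up): focus=G path=root depth=0 children=['F', 'Y', 'N'] (at root)
Step 5 (down 1): focus=Y path=1 depth=1 children=[] left=['F'] right=['N'] parent=G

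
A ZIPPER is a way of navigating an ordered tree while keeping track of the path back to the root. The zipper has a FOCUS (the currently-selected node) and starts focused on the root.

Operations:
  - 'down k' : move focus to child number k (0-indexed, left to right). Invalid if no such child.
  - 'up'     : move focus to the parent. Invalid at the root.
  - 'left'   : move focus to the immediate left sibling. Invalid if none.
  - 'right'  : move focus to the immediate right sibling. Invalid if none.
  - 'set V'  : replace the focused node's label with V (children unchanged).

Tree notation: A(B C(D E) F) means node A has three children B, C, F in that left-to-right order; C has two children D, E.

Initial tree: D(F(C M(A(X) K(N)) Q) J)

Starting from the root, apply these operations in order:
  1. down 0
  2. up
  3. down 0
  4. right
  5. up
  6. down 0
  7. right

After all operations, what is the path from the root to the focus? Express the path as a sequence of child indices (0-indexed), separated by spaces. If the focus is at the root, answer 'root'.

Step 1 (down 0): focus=F path=0 depth=1 children=['C', 'M', 'Q'] left=[] right=['J'] parent=D
Step 2 (up): focus=D path=root depth=0 children=['F', 'J'] (at root)
Step 3 (down 0): focus=F path=0 depth=1 children=['C', 'M', 'Q'] left=[] right=['J'] parent=D
Step 4 (right): focus=J path=1 depth=1 children=[] left=['F'] right=[] parent=D
Step 5 (up): focus=D path=root depth=0 children=['F', 'J'] (at root)
Step 6 (down 0): focus=F path=0 depth=1 children=['C', 'M', 'Q'] left=[] right=['J'] parent=D
Step 7 (right): focus=J path=1 depth=1 children=[] left=['F'] right=[] parent=D

Answer: 1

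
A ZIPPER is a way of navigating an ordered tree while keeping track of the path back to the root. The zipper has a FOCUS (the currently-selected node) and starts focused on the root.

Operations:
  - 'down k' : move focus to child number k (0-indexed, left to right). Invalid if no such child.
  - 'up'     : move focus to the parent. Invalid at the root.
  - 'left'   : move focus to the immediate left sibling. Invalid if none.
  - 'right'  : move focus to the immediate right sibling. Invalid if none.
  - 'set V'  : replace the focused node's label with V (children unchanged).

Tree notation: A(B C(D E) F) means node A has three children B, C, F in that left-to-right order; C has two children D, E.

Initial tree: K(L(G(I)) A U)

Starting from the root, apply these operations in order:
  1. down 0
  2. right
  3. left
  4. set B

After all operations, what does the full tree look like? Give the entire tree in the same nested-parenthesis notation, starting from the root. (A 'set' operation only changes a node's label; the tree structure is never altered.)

Answer: K(B(G(I)) A U)

Derivation:
Step 1 (down 0): focus=L path=0 depth=1 children=['G'] left=[] right=['A', 'U'] parent=K
Step 2 (right): focus=A path=1 depth=1 children=[] left=['L'] right=['U'] parent=K
Step 3 (left): focus=L path=0 depth=1 children=['G'] left=[] right=['A', 'U'] parent=K
Step 4 (set B): focus=B path=0 depth=1 children=['G'] left=[] right=['A', 'U'] parent=K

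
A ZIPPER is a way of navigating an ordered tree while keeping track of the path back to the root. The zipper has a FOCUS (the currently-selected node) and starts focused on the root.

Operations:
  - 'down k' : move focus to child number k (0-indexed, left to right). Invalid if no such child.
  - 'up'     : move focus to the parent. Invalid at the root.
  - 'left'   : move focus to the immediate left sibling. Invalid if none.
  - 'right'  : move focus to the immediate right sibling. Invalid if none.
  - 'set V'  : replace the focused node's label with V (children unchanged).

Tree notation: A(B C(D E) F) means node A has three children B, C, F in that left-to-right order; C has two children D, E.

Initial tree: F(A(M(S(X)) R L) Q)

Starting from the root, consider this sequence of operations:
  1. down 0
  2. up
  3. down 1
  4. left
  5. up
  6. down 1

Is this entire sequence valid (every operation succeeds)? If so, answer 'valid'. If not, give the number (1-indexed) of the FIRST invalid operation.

Step 1 (down 0): focus=A path=0 depth=1 children=['M', 'R', 'L'] left=[] right=['Q'] parent=F
Step 2 (up): focus=F path=root depth=0 children=['A', 'Q'] (at root)
Step 3 (down 1): focus=Q path=1 depth=1 children=[] left=['A'] right=[] parent=F
Step 4 (left): focus=A path=0 depth=1 children=['M', 'R', 'L'] left=[] right=['Q'] parent=F
Step 5 (up): focus=F path=root depth=0 children=['A', 'Q'] (at root)
Step 6 (down 1): focus=Q path=1 depth=1 children=[] left=['A'] right=[] parent=F

Answer: valid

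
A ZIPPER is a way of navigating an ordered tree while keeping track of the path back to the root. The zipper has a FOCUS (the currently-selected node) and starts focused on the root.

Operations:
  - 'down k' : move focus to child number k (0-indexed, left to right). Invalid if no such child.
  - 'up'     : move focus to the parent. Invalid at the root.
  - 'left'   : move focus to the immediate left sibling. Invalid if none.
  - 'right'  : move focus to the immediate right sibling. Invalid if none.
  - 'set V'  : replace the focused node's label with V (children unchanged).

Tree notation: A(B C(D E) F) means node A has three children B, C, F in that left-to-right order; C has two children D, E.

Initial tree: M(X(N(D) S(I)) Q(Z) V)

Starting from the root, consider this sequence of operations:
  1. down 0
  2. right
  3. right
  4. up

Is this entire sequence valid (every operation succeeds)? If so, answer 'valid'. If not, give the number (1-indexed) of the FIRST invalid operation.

Answer: valid

Derivation:
Step 1 (down 0): focus=X path=0 depth=1 children=['N', 'S'] left=[] right=['Q', 'V'] parent=M
Step 2 (right): focus=Q path=1 depth=1 children=['Z'] left=['X'] right=['V'] parent=M
Step 3 (right): focus=V path=2 depth=1 children=[] left=['X', 'Q'] right=[] parent=M
Step 4 (up): focus=M path=root depth=0 children=['X', 'Q', 'V'] (at root)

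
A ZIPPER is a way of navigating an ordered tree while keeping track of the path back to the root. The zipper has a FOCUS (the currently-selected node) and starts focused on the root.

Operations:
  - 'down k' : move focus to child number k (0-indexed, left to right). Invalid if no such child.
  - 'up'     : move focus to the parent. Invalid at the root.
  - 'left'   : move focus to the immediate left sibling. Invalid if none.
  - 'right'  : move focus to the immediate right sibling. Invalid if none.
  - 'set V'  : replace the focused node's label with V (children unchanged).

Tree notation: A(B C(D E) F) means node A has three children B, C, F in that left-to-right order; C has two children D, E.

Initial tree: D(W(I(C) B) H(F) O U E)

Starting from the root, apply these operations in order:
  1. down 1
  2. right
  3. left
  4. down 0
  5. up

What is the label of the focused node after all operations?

Step 1 (down 1): focus=H path=1 depth=1 children=['F'] left=['W'] right=['O', 'U', 'E'] parent=D
Step 2 (right): focus=O path=2 depth=1 children=[] left=['W', 'H'] right=['U', 'E'] parent=D
Step 3 (left): focus=H path=1 depth=1 children=['F'] left=['W'] right=['O', 'U', 'E'] parent=D
Step 4 (down 0): focus=F path=1/0 depth=2 children=[] left=[] right=[] parent=H
Step 5 (up): focus=H path=1 depth=1 children=['F'] left=['W'] right=['O', 'U', 'E'] parent=D

Answer: H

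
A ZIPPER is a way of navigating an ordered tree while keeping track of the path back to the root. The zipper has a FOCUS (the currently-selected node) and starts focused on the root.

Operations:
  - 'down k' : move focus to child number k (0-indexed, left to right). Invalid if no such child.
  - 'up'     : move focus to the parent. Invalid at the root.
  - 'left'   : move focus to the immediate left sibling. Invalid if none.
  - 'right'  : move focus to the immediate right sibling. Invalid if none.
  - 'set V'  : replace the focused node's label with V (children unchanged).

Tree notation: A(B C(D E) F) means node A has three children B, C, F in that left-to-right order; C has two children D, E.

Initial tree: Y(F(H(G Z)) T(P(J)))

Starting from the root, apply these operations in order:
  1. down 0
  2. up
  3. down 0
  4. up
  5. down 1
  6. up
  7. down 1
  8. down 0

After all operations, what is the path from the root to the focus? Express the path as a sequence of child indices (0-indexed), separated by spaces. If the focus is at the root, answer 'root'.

Answer: 1 0

Derivation:
Step 1 (down 0): focus=F path=0 depth=1 children=['H'] left=[] right=['T'] parent=Y
Step 2 (up): focus=Y path=root depth=0 children=['F', 'T'] (at root)
Step 3 (down 0): focus=F path=0 depth=1 children=['H'] left=[] right=['T'] parent=Y
Step 4 (up): focus=Y path=root depth=0 children=['F', 'T'] (at root)
Step 5 (down 1): focus=T path=1 depth=1 children=['P'] left=['F'] right=[] parent=Y
Step 6 (up): focus=Y path=root depth=0 children=['F', 'T'] (at root)
Step 7 (down 1): focus=T path=1 depth=1 children=['P'] left=['F'] right=[] parent=Y
Step 8 (down 0): focus=P path=1/0 depth=2 children=['J'] left=[] right=[] parent=T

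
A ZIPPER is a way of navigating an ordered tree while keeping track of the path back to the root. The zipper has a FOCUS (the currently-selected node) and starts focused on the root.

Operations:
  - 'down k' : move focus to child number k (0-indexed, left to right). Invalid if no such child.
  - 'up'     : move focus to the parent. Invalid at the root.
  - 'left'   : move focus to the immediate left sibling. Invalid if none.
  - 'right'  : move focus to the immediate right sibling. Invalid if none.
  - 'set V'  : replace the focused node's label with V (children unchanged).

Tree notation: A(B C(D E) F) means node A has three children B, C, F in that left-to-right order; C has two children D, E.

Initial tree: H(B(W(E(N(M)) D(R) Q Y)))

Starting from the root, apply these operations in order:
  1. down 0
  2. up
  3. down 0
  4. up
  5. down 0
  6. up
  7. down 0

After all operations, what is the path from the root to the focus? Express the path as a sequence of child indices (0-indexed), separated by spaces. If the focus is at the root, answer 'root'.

Answer: 0

Derivation:
Step 1 (down 0): focus=B path=0 depth=1 children=['W'] left=[] right=[] parent=H
Step 2 (up): focus=H path=root depth=0 children=['B'] (at root)
Step 3 (down 0): focus=B path=0 depth=1 children=['W'] left=[] right=[] parent=H
Step 4 (up): focus=H path=root depth=0 children=['B'] (at root)
Step 5 (down 0): focus=B path=0 depth=1 children=['W'] left=[] right=[] parent=H
Step 6 (up): focus=H path=root depth=0 children=['B'] (at root)
Step 7 (down 0): focus=B path=0 depth=1 children=['W'] left=[] right=[] parent=H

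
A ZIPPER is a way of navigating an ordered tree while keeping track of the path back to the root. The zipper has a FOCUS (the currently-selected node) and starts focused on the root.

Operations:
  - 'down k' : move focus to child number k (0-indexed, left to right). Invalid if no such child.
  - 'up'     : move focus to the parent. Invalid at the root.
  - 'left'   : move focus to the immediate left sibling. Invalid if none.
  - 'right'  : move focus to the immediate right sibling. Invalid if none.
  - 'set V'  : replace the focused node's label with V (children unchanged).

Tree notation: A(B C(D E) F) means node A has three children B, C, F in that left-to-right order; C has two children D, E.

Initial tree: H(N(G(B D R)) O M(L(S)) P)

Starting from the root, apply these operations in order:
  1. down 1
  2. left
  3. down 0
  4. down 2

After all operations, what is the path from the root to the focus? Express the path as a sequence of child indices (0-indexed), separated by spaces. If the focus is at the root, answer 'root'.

Answer: 0 0 2

Derivation:
Step 1 (down 1): focus=O path=1 depth=1 children=[] left=['N'] right=['M', 'P'] parent=H
Step 2 (left): focus=N path=0 depth=1 children=['G'] left=[] right=['O', 'M', 'P'] parent=H
Step 3 (down 0): focus=G path=0/0 depth=2 children=['B', 'D', 'R'] left=[] right=[] parent=N
Step 4 (down 2): focus=R path=0/0/2 depth=3 children=[] left=['B', 'D'] right=[] parent=G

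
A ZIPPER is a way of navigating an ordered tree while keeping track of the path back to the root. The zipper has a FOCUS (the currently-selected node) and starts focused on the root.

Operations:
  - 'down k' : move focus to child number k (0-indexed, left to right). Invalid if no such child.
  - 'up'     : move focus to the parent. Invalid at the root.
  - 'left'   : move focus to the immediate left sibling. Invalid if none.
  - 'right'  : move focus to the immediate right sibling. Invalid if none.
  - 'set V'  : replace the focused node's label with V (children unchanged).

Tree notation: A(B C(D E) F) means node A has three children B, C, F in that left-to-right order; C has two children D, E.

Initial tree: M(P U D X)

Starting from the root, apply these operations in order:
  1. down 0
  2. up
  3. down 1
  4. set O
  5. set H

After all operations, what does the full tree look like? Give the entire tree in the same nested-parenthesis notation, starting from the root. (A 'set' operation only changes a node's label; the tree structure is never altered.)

Answer: M(P H D X)

Derivation:
Step 1 (down 0): focus=P path=0 depth=1 children=[] left=[] right=['U', 'D', 'X'] parent=M
Step 2 (up): focus=M path=root depth=0 children=['P', 'U', 'D', 'X'] (at root)
Step 3 (down 1): focus=U path=1 depth=1 children=[] left=['P'] right=['D', 'X'] parent=M
Step 4 (set O): focus=O path=1 depth=1 children=[] left=['P'] right=['D', 'X'] parent=M
Step 5 (set H): focus=H path=1 depth=1 children=[] left=['P'] right=['D', 'X'] parent=M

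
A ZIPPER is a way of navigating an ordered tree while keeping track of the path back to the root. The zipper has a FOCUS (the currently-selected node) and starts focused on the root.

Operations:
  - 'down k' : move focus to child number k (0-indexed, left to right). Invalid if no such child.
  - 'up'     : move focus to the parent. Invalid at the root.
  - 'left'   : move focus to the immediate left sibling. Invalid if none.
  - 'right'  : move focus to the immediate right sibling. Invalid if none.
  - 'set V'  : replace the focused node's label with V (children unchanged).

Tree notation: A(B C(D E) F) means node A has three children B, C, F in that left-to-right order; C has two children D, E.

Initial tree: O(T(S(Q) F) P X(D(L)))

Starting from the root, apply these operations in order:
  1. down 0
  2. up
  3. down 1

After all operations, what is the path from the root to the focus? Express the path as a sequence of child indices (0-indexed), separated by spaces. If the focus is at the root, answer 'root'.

Answer: 1

Derivation:
Step 1 (down 0): focus=T path=0 depth=1 children=['S', 'F'] left=[] right=['P', 'X'] parent=O
Step 2 (up): focus=O path=root depth=0 children=['T', 'P', 'X'] (at root)
Step 3 (down 1): focus=P path=1 depth=1 children=[] left=['T'] right=['X'] parent=O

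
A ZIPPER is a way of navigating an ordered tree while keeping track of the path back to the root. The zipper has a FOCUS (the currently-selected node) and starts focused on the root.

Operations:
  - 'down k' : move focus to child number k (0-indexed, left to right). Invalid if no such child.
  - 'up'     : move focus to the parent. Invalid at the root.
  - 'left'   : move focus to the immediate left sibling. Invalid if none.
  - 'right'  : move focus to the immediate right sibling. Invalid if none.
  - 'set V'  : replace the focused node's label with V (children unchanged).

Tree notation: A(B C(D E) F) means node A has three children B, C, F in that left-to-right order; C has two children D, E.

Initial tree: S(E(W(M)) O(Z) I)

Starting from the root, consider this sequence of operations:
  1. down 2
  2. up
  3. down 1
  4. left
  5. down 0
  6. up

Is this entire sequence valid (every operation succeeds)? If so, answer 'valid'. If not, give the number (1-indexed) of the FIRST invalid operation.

Answer: valid

Derivation:
Step 1 (down 2): focus=I path=2 depth=1 children=[] left=['E', 'O'] right=[] parent=S
Step 2 (up): focus=S path=root depth=0 children=['E', 'O', 'I'] (at root)
Step 3 (down 1): focus=O path=1 depth=1 children=['Z'] left=['E'] right=['I'] parent=S
Step 4 (left): focus=E path=0 depth=1 children=['W'] left=[] right=['O', 'I'] parent=S
Step 5 (down 0): focus=W path=0/0 depth=2 children=['M'] left=[] right=[] parent=E
Step 6 (up): focus=E path=0 depth=1 children=['W'] left=[] right=['O', 'I'] parent=S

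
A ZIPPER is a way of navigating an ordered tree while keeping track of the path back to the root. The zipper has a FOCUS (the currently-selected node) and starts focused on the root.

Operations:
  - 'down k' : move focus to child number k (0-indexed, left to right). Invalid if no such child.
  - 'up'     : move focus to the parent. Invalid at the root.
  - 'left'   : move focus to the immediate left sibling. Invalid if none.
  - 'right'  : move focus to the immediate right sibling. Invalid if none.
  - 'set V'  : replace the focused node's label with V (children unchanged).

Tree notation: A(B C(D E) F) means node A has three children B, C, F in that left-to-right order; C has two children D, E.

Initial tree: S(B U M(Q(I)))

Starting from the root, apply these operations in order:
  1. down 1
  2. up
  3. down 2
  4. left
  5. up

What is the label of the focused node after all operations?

Answer: S

Derivation:
Step 1 (down 1): focus=U path=1 depth=1 children=[] left=['B'] right=['M'] parent=S
Step 2 (up): focus=S path=root depth=0 children=['B', 'U', 'M'] (at root)
Step 3 (down 2): focus=M path=2 depth=1 children=['Q'] left=['B', 'U'] right=[] parent=S
Step 4 (left): focus=U path=1 depth=1 children=[] left=['B'] right=['M'] parent=S
Step 5 (up): focus=S path=root depth=0 children=['B', 'U', 'M'] (at root)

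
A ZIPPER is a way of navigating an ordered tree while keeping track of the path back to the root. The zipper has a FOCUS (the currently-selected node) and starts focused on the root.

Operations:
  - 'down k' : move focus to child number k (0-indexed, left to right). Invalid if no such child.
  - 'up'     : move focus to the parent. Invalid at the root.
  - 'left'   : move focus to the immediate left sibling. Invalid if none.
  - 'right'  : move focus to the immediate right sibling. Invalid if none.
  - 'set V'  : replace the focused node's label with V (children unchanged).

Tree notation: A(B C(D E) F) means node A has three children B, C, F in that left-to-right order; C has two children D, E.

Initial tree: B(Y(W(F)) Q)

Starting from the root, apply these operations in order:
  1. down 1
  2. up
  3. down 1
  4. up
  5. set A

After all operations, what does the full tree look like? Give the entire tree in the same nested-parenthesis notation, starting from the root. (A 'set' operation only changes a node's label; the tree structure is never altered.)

Step 1 (down 1): focus=Q path=1 depth=1 children=[] left=['Y'] right=[] parent=B
Step 2 (up): focus=B path=root depth=0 children=['Y', 'Q'] (at root)
Step 3 (down 1): focus=Q path=1 depth=1 children=[] left=['Y'] right=[] parent=B
Step 4 (up): focus=B path=root depth=0 children=['Y', 'Q'] (at root)
Step 5 (set A): focus=A path=root depth=0 children=['Y', 'Q'] (at root)

Answer: A(Y(W(F)) Q)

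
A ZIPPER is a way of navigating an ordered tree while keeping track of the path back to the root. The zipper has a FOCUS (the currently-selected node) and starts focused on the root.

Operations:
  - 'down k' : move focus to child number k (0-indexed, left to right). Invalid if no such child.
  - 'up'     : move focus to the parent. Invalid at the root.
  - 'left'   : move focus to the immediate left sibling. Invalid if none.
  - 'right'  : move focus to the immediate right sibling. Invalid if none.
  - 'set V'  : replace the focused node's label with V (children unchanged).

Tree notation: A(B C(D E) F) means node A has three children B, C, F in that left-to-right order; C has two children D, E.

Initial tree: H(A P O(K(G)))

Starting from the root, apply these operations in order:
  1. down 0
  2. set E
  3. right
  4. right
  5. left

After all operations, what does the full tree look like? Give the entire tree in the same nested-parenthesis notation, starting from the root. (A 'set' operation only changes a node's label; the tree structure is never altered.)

Answer: H(E P O(K(G)))

Derivation:
Step 1 (down 0): focus=A path=0 depth=1 children=[] left=[] right=['P', 'O'] parent=H
Step 2 (set E): focus=E path=0 depth=1 children=[] left=[] right=['P', 'O'] parent=H
Step 3 (right): focus=P path=1 depth=1 children=[] left=['E'] right=['O'] parent=H
Step 4 (right): focus=O path=2 depth=1 children=['K'] left=['E', 'P'] right=[] parent=H
Step 5 (left): focus=P path=1 depth=1 children=[] left=['E'] right=['O'] parent=H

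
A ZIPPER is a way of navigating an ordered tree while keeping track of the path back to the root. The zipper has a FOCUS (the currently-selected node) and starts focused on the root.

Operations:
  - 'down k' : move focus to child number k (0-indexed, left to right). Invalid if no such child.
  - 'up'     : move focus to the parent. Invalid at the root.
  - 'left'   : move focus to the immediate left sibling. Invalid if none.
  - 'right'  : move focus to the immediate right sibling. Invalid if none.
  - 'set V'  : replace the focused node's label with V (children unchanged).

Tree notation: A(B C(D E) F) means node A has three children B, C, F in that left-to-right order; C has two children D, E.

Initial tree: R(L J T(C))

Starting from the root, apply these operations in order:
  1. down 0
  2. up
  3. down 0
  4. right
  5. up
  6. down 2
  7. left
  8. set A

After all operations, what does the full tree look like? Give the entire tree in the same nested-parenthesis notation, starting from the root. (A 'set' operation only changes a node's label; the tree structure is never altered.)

Answer: R(L A T(C))

Derivation:
Step 1 (down 0): focus=L path=0 depth=1 children=[] left=[] right=['J', 'T'] parent=R
Step 2 (up): focus=R path=root depth=0 children=['L', 'J', 'T'] (at root)
Step 3 (down 0): focus=L path=0 depth=1 children=[] left=[] right=['J', 'T'] parent=R
Step 4 (right): focus=J path=1 depth=1 children=[] left=['L'] right=['T'] parent=R
Step 5 (up): focus=R path=root depth=0 children=['L', 'J', 'T'] (at root)
Step 6 (down 2): focus=T path=2 depth=1 children=['C'] left=['L', 'J'] right=[] parent=R
Step 7 (left): focus=J path=1 depth=1 children=[] left=['L'] right=['T'] parent=R
Step 8 (set A): focus=A path=1 depth=1 children=[] left=['L'] right=['T'] parent=R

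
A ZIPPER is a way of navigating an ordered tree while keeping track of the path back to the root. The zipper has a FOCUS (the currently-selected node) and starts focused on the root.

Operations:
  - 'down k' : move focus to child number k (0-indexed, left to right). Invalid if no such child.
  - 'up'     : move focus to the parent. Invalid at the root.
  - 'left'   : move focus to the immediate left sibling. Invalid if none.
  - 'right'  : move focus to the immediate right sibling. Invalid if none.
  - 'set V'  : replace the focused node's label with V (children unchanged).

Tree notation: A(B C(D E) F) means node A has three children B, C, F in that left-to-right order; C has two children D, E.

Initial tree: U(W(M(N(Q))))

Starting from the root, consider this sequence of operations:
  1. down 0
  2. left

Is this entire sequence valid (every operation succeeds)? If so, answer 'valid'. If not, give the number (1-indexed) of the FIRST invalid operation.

Answer: 2

Derivation:
Step 1 (down 0): focus=W path=0 depth=1 children=['M'] left=[] right=[] parent=U
Step 2 (left): INVALID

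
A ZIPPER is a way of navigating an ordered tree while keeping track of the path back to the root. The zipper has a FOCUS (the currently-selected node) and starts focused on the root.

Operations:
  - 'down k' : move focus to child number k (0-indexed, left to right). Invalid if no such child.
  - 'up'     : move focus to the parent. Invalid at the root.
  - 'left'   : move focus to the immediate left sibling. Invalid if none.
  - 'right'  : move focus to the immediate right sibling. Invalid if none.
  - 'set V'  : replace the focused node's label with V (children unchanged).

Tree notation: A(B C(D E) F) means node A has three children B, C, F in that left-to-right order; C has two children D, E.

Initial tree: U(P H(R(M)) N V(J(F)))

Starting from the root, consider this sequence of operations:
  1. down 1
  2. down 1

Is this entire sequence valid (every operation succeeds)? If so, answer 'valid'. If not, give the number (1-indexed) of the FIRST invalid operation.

Step 1 (down 1): focus=H path=1 depth=1 children=['R'] left=['P'] right=['N', 'V'] parent=U
Step 2 (down 1): INVALID

Answer: 2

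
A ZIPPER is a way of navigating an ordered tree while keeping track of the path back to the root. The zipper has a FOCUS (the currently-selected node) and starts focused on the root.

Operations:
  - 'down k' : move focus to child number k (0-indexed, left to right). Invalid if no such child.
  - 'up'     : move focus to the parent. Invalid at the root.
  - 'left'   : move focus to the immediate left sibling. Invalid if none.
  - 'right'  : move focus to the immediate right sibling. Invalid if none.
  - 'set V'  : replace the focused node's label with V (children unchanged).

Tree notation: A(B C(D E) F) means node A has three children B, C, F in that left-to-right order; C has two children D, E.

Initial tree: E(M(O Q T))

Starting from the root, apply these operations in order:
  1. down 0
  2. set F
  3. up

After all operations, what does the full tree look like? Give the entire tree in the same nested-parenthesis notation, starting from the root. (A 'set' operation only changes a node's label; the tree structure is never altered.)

Answer: E(F(O Q T))

Derivation:
Step 1 (down 0): focus=M path=0 depth=1 children=['O', 'Q', 'T'] left=[] right=[] parent=E
Step 2 (set F): focus=F path=0 depth=1 children=['O', 'Q', 'T'] left=[] right=[] parent=E
Step 3 (up): focus=E path=root depth=0 children=['F'] (at root)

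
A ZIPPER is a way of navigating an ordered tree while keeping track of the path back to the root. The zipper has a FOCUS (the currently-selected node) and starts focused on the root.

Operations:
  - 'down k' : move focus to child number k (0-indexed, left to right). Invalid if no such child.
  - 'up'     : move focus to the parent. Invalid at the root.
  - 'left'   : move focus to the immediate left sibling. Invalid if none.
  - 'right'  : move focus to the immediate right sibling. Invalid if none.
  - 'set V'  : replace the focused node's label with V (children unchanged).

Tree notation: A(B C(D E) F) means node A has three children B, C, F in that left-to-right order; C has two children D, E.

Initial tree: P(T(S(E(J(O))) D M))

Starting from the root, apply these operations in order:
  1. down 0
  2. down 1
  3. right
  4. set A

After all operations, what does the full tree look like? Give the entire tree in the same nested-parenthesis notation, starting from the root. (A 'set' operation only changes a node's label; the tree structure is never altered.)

Answer: P(T(S(E(J(O))) D A))

Derivation:
Step 1 (down 0): focus=T path=0 depth=1 children=['S', 'D', 'M'] left=[] right=[] parent=P
Step 2 (down 1): focus=D path=0/1 depth=2 children=[] left=['S'] right=['M'] parent=T
Step 3 (right): focus=M path=0/2 depth=2 children=[] left=['S', 'D'] right=[] parent=T
Step 4 (set A): focus=A path=0/2 depth=2 children=[] left=['S', 'D'] right=[] parent=T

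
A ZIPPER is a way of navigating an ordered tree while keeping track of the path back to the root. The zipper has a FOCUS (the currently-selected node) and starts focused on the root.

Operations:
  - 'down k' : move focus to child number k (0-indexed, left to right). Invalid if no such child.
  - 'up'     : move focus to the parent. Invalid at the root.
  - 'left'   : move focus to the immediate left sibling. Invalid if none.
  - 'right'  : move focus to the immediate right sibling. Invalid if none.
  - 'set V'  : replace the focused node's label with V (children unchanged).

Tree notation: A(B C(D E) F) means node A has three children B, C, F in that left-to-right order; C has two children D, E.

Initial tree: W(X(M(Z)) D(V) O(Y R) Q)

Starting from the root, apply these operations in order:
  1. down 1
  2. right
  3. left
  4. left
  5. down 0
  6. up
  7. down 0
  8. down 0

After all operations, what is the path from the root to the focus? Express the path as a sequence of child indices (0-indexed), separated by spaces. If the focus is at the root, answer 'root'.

Step 1 (down 1): focus=D path=1 depth=1 children=['V'] left=['X'] right=['O', 'Q'] parent=W
Step 2 (right): focus=O path=2 depth=1 children=['Y', 'R'] left=['X', 'D'] right=['Q'] parent=W
Step 3 (left): focus=D path=1 depth=1 children=['V'] left=['X'] right=['O', 'Q'] parent=W
Step 4 (left): focus=X path=0 depth=1 children=['M'] left=[] right=['D', 'O', 'Q'] parent=W
Step 5 (down 0): focus=M path=0/0 depth=2 children=['Z'] left=[] right=[] parent=X
Step 6 (up): focus=X path=0 depth=1 children=['M'] left=[] right=['D', 'O', 'Q'] parent=W
Step 7 (down 0): focus=M path=0/0 depth=2 children=['Z'] left=[] right=[] parent=X
Step 8 (down 0): focus=Z path=0/0/0 depth=3 children=[] left=[] right=[] parent=M

Answer: 0 0 0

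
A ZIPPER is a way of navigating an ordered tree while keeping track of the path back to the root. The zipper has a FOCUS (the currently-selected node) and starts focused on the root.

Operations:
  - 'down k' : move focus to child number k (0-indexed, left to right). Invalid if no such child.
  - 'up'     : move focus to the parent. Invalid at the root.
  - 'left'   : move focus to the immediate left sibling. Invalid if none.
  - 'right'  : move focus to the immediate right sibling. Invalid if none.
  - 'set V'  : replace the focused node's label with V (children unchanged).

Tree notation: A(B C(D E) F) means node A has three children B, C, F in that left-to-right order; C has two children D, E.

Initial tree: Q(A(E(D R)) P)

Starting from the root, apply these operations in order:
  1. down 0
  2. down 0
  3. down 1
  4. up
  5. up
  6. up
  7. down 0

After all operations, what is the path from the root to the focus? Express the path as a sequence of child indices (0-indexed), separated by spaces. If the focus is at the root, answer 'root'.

Step 1 (down 0): focus=A path=0 depth=1 children=['E'] left=[] right=['P'] parent=Q
Step 2 (down 0): focus=E path=0/0 depth=2 children=['D', 'R'] left=[] right=[] parent=A
Step 3 (down 1): focus=R path=0/0/1 depth=3 children=[] left=['D'] right=[] parent=E
Step 4 (up): focus=E path=0/0 depth=2 children=['D', 'R'] left=[] right=[] parent=A
Step 5 (up): focus=A path=0 depth=1 children=['E'] left=[] right=['P'] parent=Q
Step 6 (up): focus=Q path=root depth=0 children=['A', 'P'] (at root)
Step 7 (down 0): focus=A path=0 depth=1 children=['E'] left=[] right=['P'] parent=Q

Answer: 0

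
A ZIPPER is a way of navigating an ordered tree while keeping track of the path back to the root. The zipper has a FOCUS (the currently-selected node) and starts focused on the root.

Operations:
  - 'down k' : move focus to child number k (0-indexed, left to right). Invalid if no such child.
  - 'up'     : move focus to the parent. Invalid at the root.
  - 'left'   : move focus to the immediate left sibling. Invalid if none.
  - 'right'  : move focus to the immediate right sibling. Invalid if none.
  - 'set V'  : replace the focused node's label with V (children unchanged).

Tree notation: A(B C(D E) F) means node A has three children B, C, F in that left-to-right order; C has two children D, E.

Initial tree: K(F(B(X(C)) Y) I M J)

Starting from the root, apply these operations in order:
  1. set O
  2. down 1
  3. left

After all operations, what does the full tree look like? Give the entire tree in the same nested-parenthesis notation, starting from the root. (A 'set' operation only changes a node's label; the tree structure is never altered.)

Answer: O(F(B(X(C)) Y) I M J)

Derivation:
Step 1 (set O): focus=O path=root depth=0 children=['F', 'I', 'M', 'J'] (at root)
Step 2 (down 1): focus=I path=1 depth=1 children=[] left=['F'] right=['M', 'J'] parent=O
Step 3 (left): focus=F path=0 depth=1 children=['B', 'Y'] left=[] right=['I', 'M', 'J'] parent=O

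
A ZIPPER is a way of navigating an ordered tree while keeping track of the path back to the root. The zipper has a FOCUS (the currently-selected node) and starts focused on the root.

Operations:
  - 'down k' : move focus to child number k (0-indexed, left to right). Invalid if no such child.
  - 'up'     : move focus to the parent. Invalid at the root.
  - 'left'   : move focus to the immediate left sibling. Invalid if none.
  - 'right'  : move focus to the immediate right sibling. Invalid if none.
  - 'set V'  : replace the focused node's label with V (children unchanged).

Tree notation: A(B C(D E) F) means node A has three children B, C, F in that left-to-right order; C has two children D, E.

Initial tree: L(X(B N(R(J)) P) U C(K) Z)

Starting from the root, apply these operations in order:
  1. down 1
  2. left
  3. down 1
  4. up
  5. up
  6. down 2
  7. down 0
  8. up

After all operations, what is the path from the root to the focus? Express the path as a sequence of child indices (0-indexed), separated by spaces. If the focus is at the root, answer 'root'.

Step 1 (down 1): focus=U path=1 depth=1 children=[] left=['X'] right=['C', 'Z'] parent=L
Step 2 (left): focus=X path=0 depth=1 children=['B', 'N', 'P'] left=[] right=['U', 'C', 'Z'] parent=L
Step 3 (down 1): focus=N path=0/1 depth=2 children=['R'] left=['B'] right=['P'] parent=X
Step 4 (up): focus=X path=0 depth=1 children=['B', 'N', 'P'] left=[] right=['U', 'C', 'Z'] parent=L
Step 5 (up): focus=L path=root depth=0 children=['X', 'U', 'C', 'Z'] (at root)
Step 6 (down 2): focus=C path=2 depth=1 children=['K'] left=['X', 'U'] right=['Z'] parent=L
Step 7 (down 0): focus=K path=2/0 depth=2 children=[] left=[] right=[] parent=C
Step 8 (up): focus=C path=2 depth=1 children=['K'] left=['X', 'U'] right=['Z'] parent=L

Answer: 2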